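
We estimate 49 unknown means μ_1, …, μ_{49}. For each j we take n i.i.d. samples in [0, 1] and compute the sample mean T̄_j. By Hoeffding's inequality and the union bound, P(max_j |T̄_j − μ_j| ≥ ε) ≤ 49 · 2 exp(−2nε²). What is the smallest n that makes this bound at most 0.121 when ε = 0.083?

Need 2·49·exp(−2nε²) ≤ 0.121, i.e. exp(−2nε²) ≤ 0.121/98.
So 2nε² ≥ ln(98/0.121) = 6.696932.
Hence n ≥ 6.696932/(2·0.083²) = 486.060.
The smallest integer n is 487.

487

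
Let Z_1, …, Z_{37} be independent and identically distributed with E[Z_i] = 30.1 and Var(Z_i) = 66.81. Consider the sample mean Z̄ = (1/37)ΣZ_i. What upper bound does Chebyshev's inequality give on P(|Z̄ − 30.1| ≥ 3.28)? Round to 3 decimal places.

0.168

Var(Z̄) = Var(Z_i)/n = 66.81/37 = 1.8057.
Chebyshev: P(|Z̄ − 30.1| ≥ 3.28) ≤ Var(Z̄)/(3.28)² = 66.81/(37·3.28²) = 0.1678.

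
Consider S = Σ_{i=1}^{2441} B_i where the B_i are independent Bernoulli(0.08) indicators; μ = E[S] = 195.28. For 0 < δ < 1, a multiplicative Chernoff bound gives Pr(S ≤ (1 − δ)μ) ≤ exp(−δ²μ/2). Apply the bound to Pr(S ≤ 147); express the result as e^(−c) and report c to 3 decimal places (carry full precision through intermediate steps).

5.968

Write 147 = (1 − δ)μ, so δ = 1 − 147/195.28 = 0.2472347…
Then the exponent is δ²μ/2 = (μ − 147)²/(2μ) = 5.968247.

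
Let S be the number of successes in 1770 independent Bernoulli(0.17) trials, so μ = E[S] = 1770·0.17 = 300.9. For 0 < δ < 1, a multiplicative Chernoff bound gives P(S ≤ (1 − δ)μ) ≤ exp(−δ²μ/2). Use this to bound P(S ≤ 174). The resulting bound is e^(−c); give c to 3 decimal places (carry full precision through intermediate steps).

26.759

Write 174 = (1 − δ)μ, so δ = 1 − 174/300.9 = 0.4217348…
Then the exponent is δ²μ/2 = (μ − 174)²/(2μ) = 26.759073.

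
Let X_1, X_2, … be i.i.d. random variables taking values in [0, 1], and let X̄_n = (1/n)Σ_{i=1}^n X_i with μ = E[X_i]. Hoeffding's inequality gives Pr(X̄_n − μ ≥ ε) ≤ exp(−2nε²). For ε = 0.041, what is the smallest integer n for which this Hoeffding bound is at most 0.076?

Require exp(−2nε²) ≤ 0.076, i.e. 2nε² ≥ ln(1/0.076) = 2.577022.
So n ≥ 2.577022 / (2·0.041²) = 766.515.
The smallest integer n is 767.

767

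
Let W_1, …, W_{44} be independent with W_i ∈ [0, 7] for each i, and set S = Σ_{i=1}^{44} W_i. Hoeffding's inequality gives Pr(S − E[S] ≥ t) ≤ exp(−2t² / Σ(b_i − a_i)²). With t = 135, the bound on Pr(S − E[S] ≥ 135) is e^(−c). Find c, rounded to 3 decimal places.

16.906

Σ(b_i − a_i)² = 44·(7)² = 2156.
c = 2t²/2156 = 2·135²/2156 = 16.9063.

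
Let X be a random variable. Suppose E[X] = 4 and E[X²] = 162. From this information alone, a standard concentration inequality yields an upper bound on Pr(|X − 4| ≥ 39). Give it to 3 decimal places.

The first two moments determine the variance, so Chebyshev's inequality is the sharpest standard bound available.
Var(X) = E[X²] − (E[X])² = 162 − 16 = 146.
Chebyshev's inequality: Pr(|X − μ| ≥ t) ≤ Var(X)/t² = 146/1521 = 0.0960.

0.096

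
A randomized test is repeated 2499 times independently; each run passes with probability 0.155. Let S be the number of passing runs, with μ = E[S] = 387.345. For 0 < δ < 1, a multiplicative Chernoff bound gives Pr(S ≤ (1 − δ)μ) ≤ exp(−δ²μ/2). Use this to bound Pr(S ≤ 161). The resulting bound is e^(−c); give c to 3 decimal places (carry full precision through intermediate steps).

66.132

Write 161 = (1 − δ)μ, so δ = 1 − 161/387.345 = 0.5843499…
Then the exponent is δ²μ/2 = (μ − 161)²/(2μ) = 66.132336.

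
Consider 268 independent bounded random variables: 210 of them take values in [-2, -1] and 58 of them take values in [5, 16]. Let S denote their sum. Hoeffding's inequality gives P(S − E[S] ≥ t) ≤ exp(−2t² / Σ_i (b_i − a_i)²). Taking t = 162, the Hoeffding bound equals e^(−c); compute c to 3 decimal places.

7.262

Σ(b_i − a_i)² = 210·1² + 58·11² = 7228.
c = 2t² / 7228 = 2·162² / 7228 = 7.2618.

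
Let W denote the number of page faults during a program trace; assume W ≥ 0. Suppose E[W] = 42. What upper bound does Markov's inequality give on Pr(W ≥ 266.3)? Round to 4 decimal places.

Markov's inequality: for a non-negative random variable, Pr(W ≥ a) ≤ E[W]/a.
Here E[W] = 42 and a = 266.3, so the bound is 42/266.3 = 0.1577.

0.1577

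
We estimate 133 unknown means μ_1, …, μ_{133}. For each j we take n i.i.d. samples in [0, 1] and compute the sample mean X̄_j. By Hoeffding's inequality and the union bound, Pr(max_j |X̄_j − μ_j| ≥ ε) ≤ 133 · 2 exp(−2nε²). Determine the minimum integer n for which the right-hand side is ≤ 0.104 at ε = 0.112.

Need 2·133·exp(−2nε²) ≤ 0.104, i.e. exp(−2nε²) ≤ 0.104/266.
So 2nε² ≥ ln(266/0.104) = 7.846861.
Hence n ≥ 7.846861/(2·0.112²) = 312.773.
The smallest integer n is 313.

313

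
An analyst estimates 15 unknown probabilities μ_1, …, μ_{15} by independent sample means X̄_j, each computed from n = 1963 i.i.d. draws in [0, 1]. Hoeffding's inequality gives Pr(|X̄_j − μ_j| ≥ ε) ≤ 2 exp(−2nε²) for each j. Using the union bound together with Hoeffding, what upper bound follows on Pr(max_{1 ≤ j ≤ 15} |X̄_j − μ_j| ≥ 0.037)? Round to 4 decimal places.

Per-experiment Hoeffding bound: 2·exp(−2·1963·0.037²) = 2·exp(−5.37469) = 0.0092647.
Union bound over 15 events: 15·0.0092647 = 0.13897.

0.1390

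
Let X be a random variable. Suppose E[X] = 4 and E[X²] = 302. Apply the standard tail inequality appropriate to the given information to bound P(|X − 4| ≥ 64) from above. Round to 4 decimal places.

0.0698

The first two moments determine the variance, so Chebyshev's inequality is the sharpest standard bound available.
Var(X) = E[X²] − (E[X])² = 302 − 16 = 286.
Chebyshev's inequality: P(|X − μ| ≥ t) ≤ Var(X)/t² = 286/4096 = 0.0698.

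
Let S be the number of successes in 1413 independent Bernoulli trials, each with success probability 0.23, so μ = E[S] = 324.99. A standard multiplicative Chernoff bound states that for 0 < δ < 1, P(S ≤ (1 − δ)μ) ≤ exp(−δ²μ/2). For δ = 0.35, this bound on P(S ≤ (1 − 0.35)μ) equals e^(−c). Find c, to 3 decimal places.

c = δ²μ/2 = 0.35²·324.99/2 = 19.9056.

19.906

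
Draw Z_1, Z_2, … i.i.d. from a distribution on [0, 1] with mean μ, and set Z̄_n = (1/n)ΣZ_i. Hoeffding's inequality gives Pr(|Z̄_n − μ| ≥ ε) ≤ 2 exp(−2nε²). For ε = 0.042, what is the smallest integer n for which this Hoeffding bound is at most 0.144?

746

Require 2·exp(−2nε²) ≤ 0.144, i.e. 2nε² ≥ ln(2/0.144) = 2.631089.
So n ≥ 2.631089 / (2·0.042²) = 745.774.
The smallest integer n is 746.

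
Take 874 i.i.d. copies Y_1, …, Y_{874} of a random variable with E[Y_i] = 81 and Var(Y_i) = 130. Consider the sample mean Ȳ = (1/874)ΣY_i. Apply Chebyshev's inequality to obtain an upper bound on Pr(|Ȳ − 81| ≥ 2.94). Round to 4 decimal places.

0.0172

Var(Ȳ) = Var(Y_i)/n = 130/874 = 0.14874.
Chebyshev: Pr(|Ȳ − 81| ≥ 2.94) ≤ Var(Ȳ)/(2.94)² = 130/(874·2.94²) = 0.0172.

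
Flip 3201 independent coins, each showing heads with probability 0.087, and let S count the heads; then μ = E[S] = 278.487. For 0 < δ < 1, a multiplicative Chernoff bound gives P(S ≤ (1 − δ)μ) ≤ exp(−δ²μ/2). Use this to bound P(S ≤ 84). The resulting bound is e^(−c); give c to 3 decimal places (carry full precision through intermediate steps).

Write 84 = (1 − δ)μ, so δ = 1 − 84/278.487 = 0.6983701…
Then the exponent is δ²μ/2 = (μ − 84)²/(2μ) = 67.911955.

67.912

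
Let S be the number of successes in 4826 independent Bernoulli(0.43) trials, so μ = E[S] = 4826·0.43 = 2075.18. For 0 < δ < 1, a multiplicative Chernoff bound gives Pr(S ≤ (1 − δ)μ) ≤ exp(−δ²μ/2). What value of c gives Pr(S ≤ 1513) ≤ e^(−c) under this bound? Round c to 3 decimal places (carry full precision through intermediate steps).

Write 1513 = (1 − δ)μ, so δ = 1 − 1513/2075.18 = 0.2709066…
Then the exponent is δ²μ/2 = (μ − 1513)²/(2μ) = 76.149142.

76.149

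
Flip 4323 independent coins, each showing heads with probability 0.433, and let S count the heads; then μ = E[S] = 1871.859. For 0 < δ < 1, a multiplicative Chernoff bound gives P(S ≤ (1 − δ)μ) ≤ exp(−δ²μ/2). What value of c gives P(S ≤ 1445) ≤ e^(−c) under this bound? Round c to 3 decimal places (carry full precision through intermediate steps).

Write 1445 = (1 − δ)μ, so δ = 1 − 1445/1871.859 = 0.2280401…
Then the exponent is δ²μ/2 = (μ − 1445)²/(2μ) = 48.670494.

48.670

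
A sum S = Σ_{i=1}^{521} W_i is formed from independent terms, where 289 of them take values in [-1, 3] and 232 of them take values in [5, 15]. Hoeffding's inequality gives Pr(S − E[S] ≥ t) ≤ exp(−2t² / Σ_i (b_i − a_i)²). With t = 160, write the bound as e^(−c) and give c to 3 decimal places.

1.840

Σ(b_i − a_i)² = 289·4² + 232·10² = 27824.
c = 2t² / 27824 = 2·160² / 27824 = 1.8401.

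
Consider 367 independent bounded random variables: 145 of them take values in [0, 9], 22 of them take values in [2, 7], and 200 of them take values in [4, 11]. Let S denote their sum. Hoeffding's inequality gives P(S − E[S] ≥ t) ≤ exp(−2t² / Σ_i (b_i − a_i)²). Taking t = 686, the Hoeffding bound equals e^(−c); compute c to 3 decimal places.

Σ(b_i − a_i)² = 145·9² + 22·5² + 200·7² = 22095.
c = 2t² / 22095 = 2·686² / 22095 = 42.5975.

42.598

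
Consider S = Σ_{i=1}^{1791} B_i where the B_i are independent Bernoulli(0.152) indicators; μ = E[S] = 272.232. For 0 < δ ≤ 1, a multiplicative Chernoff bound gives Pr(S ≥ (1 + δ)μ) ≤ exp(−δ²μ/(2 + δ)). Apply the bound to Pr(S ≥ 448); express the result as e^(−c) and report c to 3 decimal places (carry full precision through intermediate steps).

Write 448 = (1 + δ)μ, so δ = 448/272.232 − 1 = 0.6456552…
Then the exponent is δ²μ/(2 + δ) = (448 − μ)² / (μ·(2 + δ)) = 42.895053.

42.895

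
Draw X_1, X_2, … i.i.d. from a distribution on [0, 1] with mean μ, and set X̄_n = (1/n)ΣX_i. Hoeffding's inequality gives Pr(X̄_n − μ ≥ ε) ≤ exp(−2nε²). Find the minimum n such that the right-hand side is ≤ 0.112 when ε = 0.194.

Require exp(−2nε²) ≤ 0.112, i.e. 2nε² ≥ ln(1/0.112) = 2.189256.
So n ≥ 2.189256 / (2·0.194²) = 29.085.
The smallest integer n is 30.

30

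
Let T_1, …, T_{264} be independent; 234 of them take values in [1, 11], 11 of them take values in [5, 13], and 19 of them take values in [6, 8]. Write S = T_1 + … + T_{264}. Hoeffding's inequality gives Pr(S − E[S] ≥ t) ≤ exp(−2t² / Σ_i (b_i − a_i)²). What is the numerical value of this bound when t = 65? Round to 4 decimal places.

Σ(b_i − a_i)² = 234·10² + 11·8² + 19·2² = 24180.
Exponent = 2·65² / 24180 = 0.34946.
Bound = exp(−0.34946) = 0.70507.

0.7051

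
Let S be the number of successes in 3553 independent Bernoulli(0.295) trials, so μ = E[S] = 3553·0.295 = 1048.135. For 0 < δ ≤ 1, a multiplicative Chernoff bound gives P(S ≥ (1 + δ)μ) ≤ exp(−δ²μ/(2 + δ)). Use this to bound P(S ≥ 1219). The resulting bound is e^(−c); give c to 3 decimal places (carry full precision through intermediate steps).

Write 1219 = (1 + δ)μ, so δ = 1219/1048.135 − 1 = 0.1630181…
Then the exponent is δ²μ/(2 + δ) = (1219 − μ)² / (μ·(2 + δ)) = 12.877419.

12.877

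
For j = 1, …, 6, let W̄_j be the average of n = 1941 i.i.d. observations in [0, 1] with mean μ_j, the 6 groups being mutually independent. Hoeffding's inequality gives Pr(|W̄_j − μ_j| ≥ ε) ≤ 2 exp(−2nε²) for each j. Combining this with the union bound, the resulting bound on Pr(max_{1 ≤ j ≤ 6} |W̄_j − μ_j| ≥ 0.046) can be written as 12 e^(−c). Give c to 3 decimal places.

8.214

Union bound over the 6 events: Pr(max_{1 ≤ j ≤ 6} |W̄_j − μ_j| ≥ 0.046) ≤ 6·2·exp(−2nε²) = 12 exp(−2·1941·0.046²).
So c = 2·1941·0.046² = 8.2143.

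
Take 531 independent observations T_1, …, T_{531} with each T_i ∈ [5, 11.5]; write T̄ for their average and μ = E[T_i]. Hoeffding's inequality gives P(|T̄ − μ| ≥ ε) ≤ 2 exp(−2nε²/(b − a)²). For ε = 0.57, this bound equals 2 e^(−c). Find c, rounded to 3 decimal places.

8.167

c = 2nε²/(b − a)² = 2·531·0.57² / 6.5² = 8.1667.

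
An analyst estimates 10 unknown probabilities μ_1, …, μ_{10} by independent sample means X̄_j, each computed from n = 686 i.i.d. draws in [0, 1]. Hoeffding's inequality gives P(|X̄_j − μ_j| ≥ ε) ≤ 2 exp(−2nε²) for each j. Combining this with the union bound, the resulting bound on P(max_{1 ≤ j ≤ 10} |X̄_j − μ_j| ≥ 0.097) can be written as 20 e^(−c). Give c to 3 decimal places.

Union bound over the 10 events: P(max_{1 ≤ j ≤ 10} |X̄_j − μ_j| ≥ 0.097) ≤ 10·2·exp(−2nε²) = 20 exp(−2·686·0.097²).
So c = 2·686·0.097² = 12.9091.

12.909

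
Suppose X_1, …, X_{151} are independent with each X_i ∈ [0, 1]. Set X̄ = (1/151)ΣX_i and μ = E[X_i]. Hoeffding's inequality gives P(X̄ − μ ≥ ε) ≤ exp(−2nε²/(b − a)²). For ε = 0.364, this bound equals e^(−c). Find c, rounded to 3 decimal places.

c = 2nε²/(b − a)² = 2·151·0.364² / 1² = 40.0138.

40.014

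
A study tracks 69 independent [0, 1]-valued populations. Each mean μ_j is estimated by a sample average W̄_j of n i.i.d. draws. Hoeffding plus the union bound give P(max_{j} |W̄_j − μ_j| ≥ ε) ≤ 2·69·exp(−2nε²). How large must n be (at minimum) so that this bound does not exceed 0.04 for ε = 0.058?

1211

Need 2·69·exp(−2nε²) ≤ 0.04, i.e. exp(−2nε²) ≤ 0.04/138.
So 2nε² ≥ ln(138/0.04) = 8.146130.
Hence n ≥ 8.146130/(2·0.058²) = 1210.780.
The smallest integer n is 1211.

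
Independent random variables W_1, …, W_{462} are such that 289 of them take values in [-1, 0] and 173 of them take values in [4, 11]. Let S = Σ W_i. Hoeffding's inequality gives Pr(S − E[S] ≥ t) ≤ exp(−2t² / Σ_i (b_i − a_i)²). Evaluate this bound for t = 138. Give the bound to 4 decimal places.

0.0130

Σ(b_i − a_i)² = 289·1² + 173·7² = 8766.
Exponent = 2·138² / 8766 = 4.34497.
Bound = exp(−4.34497) = 0.01297.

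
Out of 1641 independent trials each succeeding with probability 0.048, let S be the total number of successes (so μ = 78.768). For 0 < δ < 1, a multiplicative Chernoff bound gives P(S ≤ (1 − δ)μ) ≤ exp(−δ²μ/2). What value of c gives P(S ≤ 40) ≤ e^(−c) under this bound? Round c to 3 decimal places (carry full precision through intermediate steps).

9.540

Write 40 = (1 − δ)μ, so δ = 1 − 40/78.768 = 0.4921796…
Then the exponent is δ²μ/2 = (μ − 40)²/(2μ) = 9.540409.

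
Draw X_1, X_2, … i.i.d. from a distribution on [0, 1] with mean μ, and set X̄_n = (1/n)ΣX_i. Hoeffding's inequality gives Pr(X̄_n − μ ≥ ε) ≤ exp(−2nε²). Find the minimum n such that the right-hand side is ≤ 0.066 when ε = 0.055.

450

Require exp(−2nε²) ≤ 0.066, i.e. 2nε² ≥ ln(1/0.066) = 2.718101.
So n ≥ 2.718101 / (2·0.055²) = 449.273.
The smallest integer n is 450.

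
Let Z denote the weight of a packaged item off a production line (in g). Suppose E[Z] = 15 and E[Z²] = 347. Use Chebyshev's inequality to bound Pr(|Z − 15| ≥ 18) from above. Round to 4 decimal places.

0.3765

Var(Z) = E[Z²] − (E[Z])² = 347 − 225 = 122.
Chebyshev's inequality: Pr(|Z − μ| ≥ t) ≤ Var(Z)/t² = 122/324 = 0.3765.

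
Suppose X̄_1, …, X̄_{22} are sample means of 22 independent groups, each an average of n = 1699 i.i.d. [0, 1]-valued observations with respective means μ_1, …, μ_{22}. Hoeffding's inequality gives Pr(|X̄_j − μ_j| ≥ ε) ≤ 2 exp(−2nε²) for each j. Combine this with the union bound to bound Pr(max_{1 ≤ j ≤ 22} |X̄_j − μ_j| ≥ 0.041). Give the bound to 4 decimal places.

Per-experiment Hoeffding bound: 2·exp(−2·1699·0.041²) = 2·exp(−5.71204) = 0.0066119.
Union bound over 22 events: 22·0.0066119 = 0.14546.

0.1455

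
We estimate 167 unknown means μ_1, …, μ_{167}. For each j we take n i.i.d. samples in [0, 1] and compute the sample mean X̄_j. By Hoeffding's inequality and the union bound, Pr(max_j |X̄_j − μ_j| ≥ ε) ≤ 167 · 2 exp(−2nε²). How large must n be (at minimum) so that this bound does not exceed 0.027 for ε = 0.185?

Need 2·167·exp(−2nε²) ≤ 0.027, i.e. exp(−2nε²) ≤ 0.027/334.
So 2nε² ≥ ln(334/0.027) = 9.423059.
Hence n ≥ 9.423059/(2·0.185²) = 137.663.
The smallest integer n is 138.

138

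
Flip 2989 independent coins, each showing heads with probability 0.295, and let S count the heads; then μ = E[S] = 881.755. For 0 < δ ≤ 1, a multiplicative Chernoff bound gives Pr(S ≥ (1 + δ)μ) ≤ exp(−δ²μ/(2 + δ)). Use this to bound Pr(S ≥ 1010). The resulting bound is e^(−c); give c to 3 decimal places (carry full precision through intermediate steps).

Write 1010 = (1 + δ)μ, so δ = 1010/881.755 − 1 = 0.1454429…
Then the exponent is δ²μ/(2 + δ) = (1010 − μ)² / (μ·(2 + δ)) = 8.693927.

8.694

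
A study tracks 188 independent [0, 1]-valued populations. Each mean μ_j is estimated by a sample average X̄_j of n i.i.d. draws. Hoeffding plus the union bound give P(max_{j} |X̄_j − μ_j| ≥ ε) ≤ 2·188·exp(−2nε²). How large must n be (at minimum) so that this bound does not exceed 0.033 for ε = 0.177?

150

Need 2·188·exp(−2nε²) ≤ 0.033, i.e. exp(−2nε²) ≤ 0.033/376.
So 2nε² ≥ ln(376/0.033) = 9.340837.
Hence n ≥ 9.340837/(2·0.177²) = 149.077.
The smallest integer n is 150.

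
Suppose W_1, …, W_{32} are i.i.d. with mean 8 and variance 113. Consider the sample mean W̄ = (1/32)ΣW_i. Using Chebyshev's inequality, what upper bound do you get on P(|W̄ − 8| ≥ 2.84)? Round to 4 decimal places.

Var(W̄) = Var(W_i)/n = 113/32 = 3.5312.
Chebyshev: P(|W̄ − 8| ≥ 2.84) ≤ Var(W̄)/(2.84)² = 113/(32·2.84²) = 0.4378.

0.4378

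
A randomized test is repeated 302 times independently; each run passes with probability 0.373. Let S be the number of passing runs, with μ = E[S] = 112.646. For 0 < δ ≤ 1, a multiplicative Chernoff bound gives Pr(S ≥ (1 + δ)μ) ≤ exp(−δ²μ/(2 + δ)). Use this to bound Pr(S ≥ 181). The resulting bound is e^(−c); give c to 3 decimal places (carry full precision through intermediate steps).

15.911

Write 181 = (1 + δ)μ, so δ = 181/112.646 − 1 = 0.6068036…
Then the exponent is δ²μ/(2 + δ) = (181 − μ)² / (μ·(2 + δ)) = 15.911231.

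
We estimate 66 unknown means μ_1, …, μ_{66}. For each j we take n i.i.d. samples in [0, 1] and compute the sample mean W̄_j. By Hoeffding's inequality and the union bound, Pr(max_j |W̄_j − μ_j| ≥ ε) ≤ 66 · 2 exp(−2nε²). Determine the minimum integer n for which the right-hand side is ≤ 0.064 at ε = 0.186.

111

Need 2·66·exp(−2nε²) ≤ 0.064, i.e. exp(−2nε²) ≤ 0.064/132.
So 2nε² ≥ ln(132/0.064) = 7.631674.
Hence n ≥ 7.631674/(2·0.186²) = 110.297.
The smallest integer n is 111.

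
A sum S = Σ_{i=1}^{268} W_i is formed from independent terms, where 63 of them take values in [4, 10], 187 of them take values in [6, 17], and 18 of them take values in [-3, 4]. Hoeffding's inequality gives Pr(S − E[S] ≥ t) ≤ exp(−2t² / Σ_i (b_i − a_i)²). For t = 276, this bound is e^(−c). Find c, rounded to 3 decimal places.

5.910

Σ(b_i − a_i)² = 63·6² + 187·11² + 18·7² = 25777.
c = 2t² / 25777 = 2·276² / 25777 = 5.9104.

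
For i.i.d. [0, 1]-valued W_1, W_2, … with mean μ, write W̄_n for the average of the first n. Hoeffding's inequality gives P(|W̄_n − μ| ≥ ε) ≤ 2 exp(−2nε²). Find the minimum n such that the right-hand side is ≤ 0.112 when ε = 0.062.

Require 2·exp(−2nε²) ≤ 0.112, i.e. 2nε² ≥ ln(2/0.112) = 2.882404.
So n ≥ 2.882404 / (2·0.062²) = 374.922.
The smallest integer n is 375.

375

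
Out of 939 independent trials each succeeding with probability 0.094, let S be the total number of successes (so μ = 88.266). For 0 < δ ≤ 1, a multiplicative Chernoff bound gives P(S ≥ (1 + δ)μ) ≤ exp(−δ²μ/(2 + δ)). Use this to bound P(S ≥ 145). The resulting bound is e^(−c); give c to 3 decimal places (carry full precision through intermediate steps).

Write 145 = (1 + δ)μ, so δ = 145/88.266 − 1 = 0.6427617…
Then the exponent is δ²μ/(2 + δ) = (145 − μ)² / (μ·(2 + δ)) = 13.798611.

13.799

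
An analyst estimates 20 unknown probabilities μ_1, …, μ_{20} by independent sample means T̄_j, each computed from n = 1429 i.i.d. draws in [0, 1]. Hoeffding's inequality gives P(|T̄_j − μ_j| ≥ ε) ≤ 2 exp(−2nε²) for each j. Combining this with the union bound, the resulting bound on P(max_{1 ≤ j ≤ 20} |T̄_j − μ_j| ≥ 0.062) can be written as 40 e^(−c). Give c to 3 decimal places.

Union bound over the 20 events: P(max_{1 ≤ j ≤ 20} |T̄_j − μ_j| ≥ 0.062) ≤ 20·2·exp(−2nε²) = 40 exp(−2·1429·0.062²).
So c = 2·1429·0.062² = 10.9862.

10.986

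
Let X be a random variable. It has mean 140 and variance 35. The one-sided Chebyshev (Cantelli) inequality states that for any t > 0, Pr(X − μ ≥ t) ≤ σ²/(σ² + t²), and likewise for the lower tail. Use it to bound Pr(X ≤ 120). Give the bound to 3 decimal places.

Here σ² = 35 and t = 20, so σ² + t² = 435.
Cantelli's bound: 35/435 = 0.0805.

0.080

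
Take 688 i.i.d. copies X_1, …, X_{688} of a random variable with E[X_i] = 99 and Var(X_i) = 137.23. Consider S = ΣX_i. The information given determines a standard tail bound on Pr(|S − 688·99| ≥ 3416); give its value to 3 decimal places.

With mean and variance of each term known, Chebyshev's inequality bounds the deviation of the sum (or sample mean).
Var(S) = n·Var(X_i) = 688·137.23 = 94414.24.
Chebyshev: Pr(|S − 688·99| ≥ 3416) ≤ Var(S)/3416² = 94414.24/11669056 = 0.0081.

0.008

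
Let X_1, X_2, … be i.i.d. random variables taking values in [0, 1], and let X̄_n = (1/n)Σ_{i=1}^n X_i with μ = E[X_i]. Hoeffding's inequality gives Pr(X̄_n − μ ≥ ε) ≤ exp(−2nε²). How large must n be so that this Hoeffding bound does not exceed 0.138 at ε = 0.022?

2046

Require exp(−2nε²) ≤ 0.138, i.e. 2nε² ≥ ln(1/0.138) = 1.980502.
So n ≥ 1.980502 / (2·0.022²) = 2045.973.
The smallest integer n is 2046.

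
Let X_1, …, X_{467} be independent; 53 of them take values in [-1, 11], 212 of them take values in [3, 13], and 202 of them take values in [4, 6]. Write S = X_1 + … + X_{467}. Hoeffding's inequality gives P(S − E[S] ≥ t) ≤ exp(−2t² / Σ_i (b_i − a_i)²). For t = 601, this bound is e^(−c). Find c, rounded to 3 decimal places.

24.373

Σ(b_i − a_i)² = 53·12² + 212·10² + 202·2² = 29640.
c = 2t² / 29640 = 2·601² / 29640 = 24.3725.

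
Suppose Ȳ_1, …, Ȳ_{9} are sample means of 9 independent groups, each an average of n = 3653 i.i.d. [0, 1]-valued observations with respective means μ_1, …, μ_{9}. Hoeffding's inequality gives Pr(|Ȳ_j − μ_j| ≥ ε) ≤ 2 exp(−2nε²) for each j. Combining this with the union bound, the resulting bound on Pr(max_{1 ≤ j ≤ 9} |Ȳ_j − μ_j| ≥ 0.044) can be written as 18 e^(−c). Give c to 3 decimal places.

Union bound over the 9 events: Pr(max_{1 ≤ j ≤ 9} |Ȳ_j − μ_j| ≥ 0.044) ≤ 9·2·exp(−2nε²) = 18 exp(−2·3653·0.044²).
So c = 2·3653·0.044² = 14.1444.

14.144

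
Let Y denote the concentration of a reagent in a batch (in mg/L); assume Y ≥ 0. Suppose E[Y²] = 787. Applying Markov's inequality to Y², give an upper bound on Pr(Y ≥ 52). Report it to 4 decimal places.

0.2911

Since Y ≥ 0, the event {Y ≥ 52} is the same as {Y² ≥ 2704}.
Markov's inequality applied to Y² gives Pr(Y² ≥ 2704) ≤ E[Y²]/2704 = 787/2704 = 0.2911.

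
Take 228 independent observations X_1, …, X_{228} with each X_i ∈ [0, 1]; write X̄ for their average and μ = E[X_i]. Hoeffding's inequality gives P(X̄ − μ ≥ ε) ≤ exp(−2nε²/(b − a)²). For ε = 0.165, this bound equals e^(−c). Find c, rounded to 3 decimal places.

c = 2nε²/(b − a)² = 2·228·0.165² / 1² = 12.4146.

12.415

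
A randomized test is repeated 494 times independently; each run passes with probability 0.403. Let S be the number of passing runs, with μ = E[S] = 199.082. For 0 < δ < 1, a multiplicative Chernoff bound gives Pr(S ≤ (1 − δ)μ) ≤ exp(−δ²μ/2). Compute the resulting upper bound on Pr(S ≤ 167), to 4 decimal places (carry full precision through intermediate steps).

0.0754

Write 167 = (1 − δ)μ, so δ = 1 − 167/199.082 = 0.1611497…
Then the exponent is δ²μ/2 = (μ − 167)²/(2μ) = 2.585002.
Bound = exp(−2.585002) = 0.07540.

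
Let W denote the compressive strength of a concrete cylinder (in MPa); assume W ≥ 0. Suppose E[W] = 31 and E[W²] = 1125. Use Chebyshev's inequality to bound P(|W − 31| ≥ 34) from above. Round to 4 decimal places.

0.1419

Var(W) = E[W²] − (E[W])² = 1125 − 961 = 164.
Chebyshev's inequality: P(|W − μ| ≥ t) ≤ Var(W)/t² = 164/1156 = 0.1419.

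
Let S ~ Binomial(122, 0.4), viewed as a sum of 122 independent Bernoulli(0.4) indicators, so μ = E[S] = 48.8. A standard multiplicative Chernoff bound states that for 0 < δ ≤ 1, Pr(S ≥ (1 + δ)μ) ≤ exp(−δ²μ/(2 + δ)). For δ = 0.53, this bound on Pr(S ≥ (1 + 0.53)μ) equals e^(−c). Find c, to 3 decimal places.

c = δ²μ/(2 + δ) = 0.53²·48.8/(2 + 0.53) = 5.4182.

5.418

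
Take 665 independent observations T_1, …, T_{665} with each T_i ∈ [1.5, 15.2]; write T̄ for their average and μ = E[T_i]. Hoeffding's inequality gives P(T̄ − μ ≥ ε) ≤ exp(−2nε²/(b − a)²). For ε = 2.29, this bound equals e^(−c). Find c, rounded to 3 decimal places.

37.160

c = 2nε²/(b − a)² = 2·665·2.29² / 13.7² = 37.1605.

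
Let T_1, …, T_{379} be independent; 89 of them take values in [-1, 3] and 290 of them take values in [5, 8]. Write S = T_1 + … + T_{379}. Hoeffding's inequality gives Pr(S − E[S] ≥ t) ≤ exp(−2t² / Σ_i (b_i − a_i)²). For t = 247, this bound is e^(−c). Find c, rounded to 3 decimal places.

Σ(b_i − a_i)² = 89·4² + 290·3² = 4034.
c = 2t² / 4034 = 2·247² / 4034 = 30.2474.

30.247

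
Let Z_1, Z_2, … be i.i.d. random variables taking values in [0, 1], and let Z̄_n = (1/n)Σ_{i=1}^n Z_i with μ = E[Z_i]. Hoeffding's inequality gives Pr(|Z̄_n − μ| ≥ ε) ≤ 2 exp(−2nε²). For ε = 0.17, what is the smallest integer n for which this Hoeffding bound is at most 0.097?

53

Require 2·exp(−2nε²) ≤ 0.097, i.e. 2nε² ≥ ln(2/0.097) = 3.026191.
So n ≥ 3.026191 / (2·0.17²) = 52.356.
The smallest integer n is 53.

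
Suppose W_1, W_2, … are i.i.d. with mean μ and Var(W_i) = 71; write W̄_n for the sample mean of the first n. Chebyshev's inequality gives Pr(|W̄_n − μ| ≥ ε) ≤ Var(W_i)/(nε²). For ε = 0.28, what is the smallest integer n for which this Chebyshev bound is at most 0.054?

Require 71/(n·0.28²) ≤ 0.054, i.e. n ≥ 71/(0.054·0.28²) = 16770.597.
The smallest integer n is 16771.

16771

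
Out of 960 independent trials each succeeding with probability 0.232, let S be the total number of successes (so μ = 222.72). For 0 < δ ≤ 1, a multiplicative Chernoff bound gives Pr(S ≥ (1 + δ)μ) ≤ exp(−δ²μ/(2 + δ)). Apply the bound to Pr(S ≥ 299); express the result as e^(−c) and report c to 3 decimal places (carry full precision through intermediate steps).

11.153

Write 299 = (1 + δ)μ, so δ = 299/222.72 − 1 = 0.3424928…
Then the exponent is δ²μ/(2 + δ) = (299 − μ)² / (μ·(2 + δ)) = 11.152799.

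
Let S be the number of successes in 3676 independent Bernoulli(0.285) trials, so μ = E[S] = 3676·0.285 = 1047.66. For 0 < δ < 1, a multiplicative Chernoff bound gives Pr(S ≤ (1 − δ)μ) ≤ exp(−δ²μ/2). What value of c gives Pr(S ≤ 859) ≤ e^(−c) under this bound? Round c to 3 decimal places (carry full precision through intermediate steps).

Write 859 = (1 − δ)μ, so δ = 1 − 859/1047.66 = 0.1800775…
Then the exponent is δ²μ/2 = (μ − 859)²/(2μ) = 16.986711.

16.987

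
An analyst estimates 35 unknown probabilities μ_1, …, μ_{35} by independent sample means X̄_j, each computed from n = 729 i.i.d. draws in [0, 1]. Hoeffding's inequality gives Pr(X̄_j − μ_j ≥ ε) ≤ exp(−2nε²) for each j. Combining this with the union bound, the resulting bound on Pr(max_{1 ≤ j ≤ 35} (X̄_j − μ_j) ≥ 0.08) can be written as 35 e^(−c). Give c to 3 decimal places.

9.331

Union bound over the 35 events: Pr(max_{1 ≤ j ≤ 35} (X̄_j − μ_j) ≥ 0.08) ≤ 35·exp(−2nε²) = 35 exp(−2·729·0.08²).
So c = 2·729·0.08² = 9.3312.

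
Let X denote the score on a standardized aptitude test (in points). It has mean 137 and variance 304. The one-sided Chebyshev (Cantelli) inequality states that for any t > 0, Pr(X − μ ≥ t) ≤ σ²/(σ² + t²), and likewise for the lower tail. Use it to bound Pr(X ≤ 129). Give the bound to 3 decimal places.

Here σ² = 304 and t = 8, so σ² + t² = 368.
Cantelli's bound: 304/368 = 0.8261.

0.826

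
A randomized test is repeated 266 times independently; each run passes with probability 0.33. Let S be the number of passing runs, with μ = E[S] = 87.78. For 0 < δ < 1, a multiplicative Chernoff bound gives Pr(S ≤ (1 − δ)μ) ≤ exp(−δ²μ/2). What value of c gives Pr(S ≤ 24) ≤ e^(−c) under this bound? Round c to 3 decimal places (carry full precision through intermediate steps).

23.171

Write 24 = (1 − δ)μ, so δ = 1 − 24/87.78 = 0.7265892…
Then the exponent is δ²μ/2 = (μ − 24)²/(2μ) = 23.170930.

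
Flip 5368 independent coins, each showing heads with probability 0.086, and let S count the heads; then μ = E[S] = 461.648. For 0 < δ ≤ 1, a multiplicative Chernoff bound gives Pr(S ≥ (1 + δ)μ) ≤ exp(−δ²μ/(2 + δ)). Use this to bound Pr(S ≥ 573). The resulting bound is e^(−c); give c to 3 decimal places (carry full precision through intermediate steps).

11.984

Write 573 = (1 + δ)μ, so δ = 573/461.648 − 1 = 0.2412054…
Then the exponent is δ²μ/(2 + δ) = (573 − μ)² / (μ·(2 + δ)) = 11.984045.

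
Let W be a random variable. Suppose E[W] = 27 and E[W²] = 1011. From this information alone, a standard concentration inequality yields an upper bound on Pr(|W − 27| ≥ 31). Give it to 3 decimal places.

0.293

The first two moments determine the variance, so Chebyshev's inequality is the sharpest standard bound available.
Var(W) = E[W²] − (E[W])² = 1011 − 729 = 282.
Chebyshev's inequality: Pr(|W − μ| ≥ t) ≤ Var(W)/t² = 282/961 = 0.2934.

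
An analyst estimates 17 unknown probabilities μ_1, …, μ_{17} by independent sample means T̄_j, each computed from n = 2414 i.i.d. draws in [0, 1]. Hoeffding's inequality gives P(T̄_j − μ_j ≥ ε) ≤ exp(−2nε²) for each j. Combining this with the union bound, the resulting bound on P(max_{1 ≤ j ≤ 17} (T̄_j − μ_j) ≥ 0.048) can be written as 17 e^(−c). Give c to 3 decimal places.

Union bound over the 17 events: P(max_{1 ≤ j ≤ 17} (T̄_j − μ_j) ≥ 0.048) ≤ 17·exp(−2nε²) = 17 exp(−2·2414·0.048²).
So c = 2·2414·0.048² = 11.1237.

11.124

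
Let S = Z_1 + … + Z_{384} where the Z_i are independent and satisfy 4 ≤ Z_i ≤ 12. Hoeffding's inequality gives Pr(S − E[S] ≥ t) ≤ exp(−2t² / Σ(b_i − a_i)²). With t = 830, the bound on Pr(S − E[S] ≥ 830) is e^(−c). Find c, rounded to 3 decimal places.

Σ(b_i − a_i)² = 384·(8)² = 24576.
c = 2t²/24576 = 2·830²/24576 = 56.0628.

56.063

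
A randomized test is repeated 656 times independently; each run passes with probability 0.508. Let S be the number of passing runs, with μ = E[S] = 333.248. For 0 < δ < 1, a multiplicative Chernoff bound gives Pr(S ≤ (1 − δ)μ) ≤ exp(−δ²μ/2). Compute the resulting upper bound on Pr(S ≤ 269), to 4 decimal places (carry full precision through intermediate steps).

Write 269 = (1 − δ)μ, so δ = 1 − 269/333.248 = 0.1927934…
Then the exponent is δ²μ/2 = (μ − 269)²/(2μ) = 6.193294.
Bound = exp(−6.193294) = 0.00204.

0.0020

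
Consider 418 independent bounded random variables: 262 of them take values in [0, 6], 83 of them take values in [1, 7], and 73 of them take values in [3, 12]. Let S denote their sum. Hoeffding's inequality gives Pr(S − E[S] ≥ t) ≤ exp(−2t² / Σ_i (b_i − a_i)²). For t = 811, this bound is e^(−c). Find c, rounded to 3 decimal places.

Σ(b_i − a_i)² = 262·6² + 83·6² + 73·9² = 18333.
c = 2t² / 18333 = 2·811² / 18333 = 71.7527.

71.753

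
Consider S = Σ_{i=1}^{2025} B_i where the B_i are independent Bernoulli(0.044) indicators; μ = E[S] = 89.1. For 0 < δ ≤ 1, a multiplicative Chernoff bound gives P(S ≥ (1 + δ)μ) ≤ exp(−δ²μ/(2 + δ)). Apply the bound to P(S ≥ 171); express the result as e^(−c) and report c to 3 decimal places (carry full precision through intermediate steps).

25.789

Write 171 = (1 + δ)μ, so δ = 171/89.1 − 1 = 0.9191919…
Then the exponent is δ²μ/(2 + δ) = (171 − μ)² / (μ·(2 + δ)) = 25.788581.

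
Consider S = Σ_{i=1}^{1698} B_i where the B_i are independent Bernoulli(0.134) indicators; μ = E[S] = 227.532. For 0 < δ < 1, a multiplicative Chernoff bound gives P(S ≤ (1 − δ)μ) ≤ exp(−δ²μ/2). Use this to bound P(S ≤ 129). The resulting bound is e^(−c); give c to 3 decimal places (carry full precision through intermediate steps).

21.334

Write 129 = (1 − δ)μ, so δ = 1 − 129/227.532 = 0.4330468…
Then the exponent is δ²μ/2 = (μ − 129)²/(2μ) = 21.334483.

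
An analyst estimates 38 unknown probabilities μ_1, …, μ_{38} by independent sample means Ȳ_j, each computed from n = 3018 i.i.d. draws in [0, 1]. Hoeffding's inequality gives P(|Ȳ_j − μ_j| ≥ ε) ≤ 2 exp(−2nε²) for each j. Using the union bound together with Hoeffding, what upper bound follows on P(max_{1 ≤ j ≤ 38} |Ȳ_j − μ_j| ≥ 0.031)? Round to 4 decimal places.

0.2300

Per-experiment Hoeffding bound: 2·exp(−2·3018·0.031²) = 2·exp(−5.80060) = 0.0060515.
Union bound over 38 events: 38·0.0060515 = 0.22996.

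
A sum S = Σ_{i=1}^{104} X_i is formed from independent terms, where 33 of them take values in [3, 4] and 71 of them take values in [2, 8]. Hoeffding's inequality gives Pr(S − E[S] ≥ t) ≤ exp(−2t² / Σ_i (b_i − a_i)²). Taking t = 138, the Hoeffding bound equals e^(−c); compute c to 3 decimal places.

Σ(b_i − a_i)² = 33·1² + 71·6² = 2589.
c = 2t² / 2589 = 2·138² / 2589 = 14.7115.

14.711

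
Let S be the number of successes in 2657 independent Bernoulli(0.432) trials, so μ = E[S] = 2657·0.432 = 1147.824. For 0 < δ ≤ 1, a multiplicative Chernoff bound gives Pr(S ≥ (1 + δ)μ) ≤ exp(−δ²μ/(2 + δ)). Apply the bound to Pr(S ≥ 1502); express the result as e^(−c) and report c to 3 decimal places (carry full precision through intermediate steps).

47.339

Write 1502 = (1 + δ)μ, so δ = 1502/1147.824 − 1 = 0.308563…
Then the exponent is δ²μ/(2 + δ) = (1502 − μ)² / (μ·(2 + δ)) = 47.339234.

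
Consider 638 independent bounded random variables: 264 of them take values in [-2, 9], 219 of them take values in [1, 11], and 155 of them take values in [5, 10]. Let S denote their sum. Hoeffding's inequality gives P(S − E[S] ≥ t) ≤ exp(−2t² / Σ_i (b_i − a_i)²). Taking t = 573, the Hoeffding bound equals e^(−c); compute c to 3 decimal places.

11.377

Σ(b_i − a_i)² = 264·11² + 219·10² + 155·5² = 57719.
c = 2t² / 57719 = 2·573² / 57719 = 11.3768.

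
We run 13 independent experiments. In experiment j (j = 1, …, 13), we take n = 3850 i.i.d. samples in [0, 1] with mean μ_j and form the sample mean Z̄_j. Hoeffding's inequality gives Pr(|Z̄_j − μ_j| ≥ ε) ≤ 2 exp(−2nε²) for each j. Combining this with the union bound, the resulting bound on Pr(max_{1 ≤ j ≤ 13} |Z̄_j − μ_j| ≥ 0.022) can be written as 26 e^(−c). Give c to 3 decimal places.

3.727

Union bound over the 13 events: Pr(max_{1 ≤ j ≤ 13} |Z̄_j − μ_j| ≥ 0.022) ≤ 13·2·exp(−2nε²) = 26 exp(−2·3850·0.022²).
So c = 2·3850·0.022² = 3.7268.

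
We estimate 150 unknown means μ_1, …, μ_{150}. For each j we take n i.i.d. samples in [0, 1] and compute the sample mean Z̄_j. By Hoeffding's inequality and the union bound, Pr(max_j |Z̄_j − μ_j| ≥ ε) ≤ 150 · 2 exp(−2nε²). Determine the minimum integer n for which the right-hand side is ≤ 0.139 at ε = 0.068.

Need 2·150·exp(−2nε²) ≤ 0.139, i.e. exp(−2nε²) ≤ 0.139/300.
So 2nε² ≥ ln(300/0.139) = 7.677064.
Hence n ≥ 7.677064/(2·0.068²) = 830.132.
The smallest integer n is 831.

831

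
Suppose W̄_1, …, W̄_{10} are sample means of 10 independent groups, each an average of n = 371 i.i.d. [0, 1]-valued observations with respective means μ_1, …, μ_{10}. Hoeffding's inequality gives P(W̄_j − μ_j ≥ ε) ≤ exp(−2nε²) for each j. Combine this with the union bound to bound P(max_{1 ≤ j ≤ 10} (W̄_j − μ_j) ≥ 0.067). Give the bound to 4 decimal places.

0.3576

Per-experiment Hoeffding bound: exp(−2·371·0.067²) = exp(−3.33084) = 0.035763.
Union bound over 10 events: 10·0.035763 = 0.35763.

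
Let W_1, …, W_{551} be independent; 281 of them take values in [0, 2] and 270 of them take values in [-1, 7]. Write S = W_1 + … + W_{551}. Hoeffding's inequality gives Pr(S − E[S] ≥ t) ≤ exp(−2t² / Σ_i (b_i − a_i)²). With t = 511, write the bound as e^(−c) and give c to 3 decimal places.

Σ(b_i − a_i)² = 281·2² + 270·8² = 18404.
c = 2t² / 18404 = 2·511² / 18404 = 28.3765.

28.377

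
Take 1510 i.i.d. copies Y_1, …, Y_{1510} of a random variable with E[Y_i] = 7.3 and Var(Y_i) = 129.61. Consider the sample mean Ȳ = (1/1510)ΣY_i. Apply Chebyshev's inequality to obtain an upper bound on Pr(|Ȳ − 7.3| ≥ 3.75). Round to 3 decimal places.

0.006

Var(Ȳ) = Var(Y_i)/n = 129.61/1510 = 0.085834.
Chebyshev: Pr(|Ȳ − 7.3| ≥ 3.75) ≤ Var(Ȳ)/(3.75)² = 129.61/(1510·3.75²) = 0.0061.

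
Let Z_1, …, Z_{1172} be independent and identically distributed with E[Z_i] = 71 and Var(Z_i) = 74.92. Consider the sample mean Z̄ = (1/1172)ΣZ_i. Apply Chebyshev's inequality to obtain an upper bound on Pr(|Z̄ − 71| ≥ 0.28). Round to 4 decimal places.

0.8154

Var(Z̄) = Var(Z_i)/n = 74.92/1172 = 0.063925.
Chebyshev: Pr(|Z̄ − 71| ≥ 0.28) ≤ Var(Z̄)/(0.28)² = 74.92/(1172·0.28²) = 0.8154.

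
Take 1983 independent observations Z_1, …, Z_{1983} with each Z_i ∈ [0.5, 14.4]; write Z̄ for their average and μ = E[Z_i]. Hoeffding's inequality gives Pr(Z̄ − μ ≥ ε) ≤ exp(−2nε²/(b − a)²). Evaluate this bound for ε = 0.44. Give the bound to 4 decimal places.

0.0188

Exponent: 2nε²/(b − a)² = 2·1983·0.44² / 13.9² = 3.97401.
Bound = exp(−3.97401) = 0.01880.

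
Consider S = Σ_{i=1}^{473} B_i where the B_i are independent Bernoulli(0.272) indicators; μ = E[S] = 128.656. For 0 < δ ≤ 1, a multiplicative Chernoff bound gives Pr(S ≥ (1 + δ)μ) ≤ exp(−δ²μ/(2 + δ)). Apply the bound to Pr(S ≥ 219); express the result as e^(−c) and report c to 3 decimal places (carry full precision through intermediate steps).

Write 219 = (1 + δ)μ, so δ = 219/128.656 − 1 = 0.7022137…
Then the exponent is δ²μ/(2 + δ) = (219 − μ)² / (μ·(2 + δ)) = 23.477341.

23.477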